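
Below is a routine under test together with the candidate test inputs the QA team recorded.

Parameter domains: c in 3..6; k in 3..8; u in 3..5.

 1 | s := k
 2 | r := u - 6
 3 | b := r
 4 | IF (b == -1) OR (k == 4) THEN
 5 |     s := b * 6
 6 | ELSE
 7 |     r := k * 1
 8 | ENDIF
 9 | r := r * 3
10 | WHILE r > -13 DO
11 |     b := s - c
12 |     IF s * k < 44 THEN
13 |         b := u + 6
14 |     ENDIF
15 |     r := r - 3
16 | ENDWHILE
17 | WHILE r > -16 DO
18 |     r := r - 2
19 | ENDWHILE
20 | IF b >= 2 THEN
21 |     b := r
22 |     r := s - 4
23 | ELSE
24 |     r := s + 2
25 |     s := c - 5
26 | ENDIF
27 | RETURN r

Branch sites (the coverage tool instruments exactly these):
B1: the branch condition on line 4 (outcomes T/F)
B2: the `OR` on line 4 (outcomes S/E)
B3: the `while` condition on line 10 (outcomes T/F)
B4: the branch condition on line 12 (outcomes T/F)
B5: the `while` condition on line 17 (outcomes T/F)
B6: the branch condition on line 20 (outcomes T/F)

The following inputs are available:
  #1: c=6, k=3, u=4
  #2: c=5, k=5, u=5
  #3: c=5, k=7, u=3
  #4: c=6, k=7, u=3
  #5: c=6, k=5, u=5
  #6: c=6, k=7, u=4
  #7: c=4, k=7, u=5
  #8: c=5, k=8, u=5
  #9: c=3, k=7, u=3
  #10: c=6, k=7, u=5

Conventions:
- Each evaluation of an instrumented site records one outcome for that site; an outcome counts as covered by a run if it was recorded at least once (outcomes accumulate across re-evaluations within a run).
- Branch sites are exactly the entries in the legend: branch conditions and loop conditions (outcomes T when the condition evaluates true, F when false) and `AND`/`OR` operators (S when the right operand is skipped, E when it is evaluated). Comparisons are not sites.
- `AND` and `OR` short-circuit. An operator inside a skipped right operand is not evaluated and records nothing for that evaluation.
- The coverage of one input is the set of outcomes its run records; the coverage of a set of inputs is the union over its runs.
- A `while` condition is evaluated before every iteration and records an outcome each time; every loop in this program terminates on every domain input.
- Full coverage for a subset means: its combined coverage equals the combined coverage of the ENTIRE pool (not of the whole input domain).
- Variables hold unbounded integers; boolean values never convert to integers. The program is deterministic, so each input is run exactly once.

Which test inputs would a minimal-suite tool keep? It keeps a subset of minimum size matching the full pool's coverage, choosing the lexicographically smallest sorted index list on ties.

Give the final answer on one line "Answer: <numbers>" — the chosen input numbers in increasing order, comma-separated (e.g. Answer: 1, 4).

#1 (c=6, k=3, u=4) -> covered: B1=F, B2=E, B3=T, B3=F, B4=T, B5=T, B5=F, B6=T
#2 (c=5, k=5, u=5) -> covered: B1=T, B2=S, B3=T, B3=F, B4=T, B5=T, B5=F, B6=T
#3 (c=5, k=7, u=3) -> covered: B1=F, B2=E, B3=T, B3=F, B4=F, B5=T, B5=F, B6=T
#4 (c=6, k=7, u=3) -> covered: B1=F, B2=E, B3=T, B3=F, B4=F, B5=T, B5=F, B6=F
#5 (c=6, k=5, u=5) -> covered: B1=T, B2=S, B3=T, B3=F, B4=T, B5=T, B5=F, B6=T
#6 (c=6, k=7, u=4) -> covered: B1=F, B2=E, B3=T, B3=F, B4=F, B5=T, B5=F, B6=F
#7 (c=4, k=7, u=5) -> covered: B1=T, B2=S, B3=T, B3=F, B4=T, B5=T, B5=F, B6=T
#8 (c=5, k=8, u=5) -> covered: B1=T, B2=S, B3=T, B3=F, B4=T, B5=T, B5=F, B6=T
#9 (c=3, k=7, u=3) -> covered: B1=F, B2=E, B3=T, B3=F, B4=F, B5=T, B5=F, B6=T
#10 (c=6, k=7, u=5) -> covered: B1=T, B2=S, B3=T, B3=F, B4=T, B5=T, B5=F, B6=T
pool-wide coverage (12 outcomes): B1=T, B1=F, B2=S, B2=E, B3=T, B3=F, B4=T, B4=F, B5=T, B5=F, B6=T, B6=F
every size-1 subset falls short of the 12 outcomes (best: 8/12)
size 2: inputs {2, 4} cover all 12 outcomes, and no lexicographically smaller subset of this size does

Answer: 2, 4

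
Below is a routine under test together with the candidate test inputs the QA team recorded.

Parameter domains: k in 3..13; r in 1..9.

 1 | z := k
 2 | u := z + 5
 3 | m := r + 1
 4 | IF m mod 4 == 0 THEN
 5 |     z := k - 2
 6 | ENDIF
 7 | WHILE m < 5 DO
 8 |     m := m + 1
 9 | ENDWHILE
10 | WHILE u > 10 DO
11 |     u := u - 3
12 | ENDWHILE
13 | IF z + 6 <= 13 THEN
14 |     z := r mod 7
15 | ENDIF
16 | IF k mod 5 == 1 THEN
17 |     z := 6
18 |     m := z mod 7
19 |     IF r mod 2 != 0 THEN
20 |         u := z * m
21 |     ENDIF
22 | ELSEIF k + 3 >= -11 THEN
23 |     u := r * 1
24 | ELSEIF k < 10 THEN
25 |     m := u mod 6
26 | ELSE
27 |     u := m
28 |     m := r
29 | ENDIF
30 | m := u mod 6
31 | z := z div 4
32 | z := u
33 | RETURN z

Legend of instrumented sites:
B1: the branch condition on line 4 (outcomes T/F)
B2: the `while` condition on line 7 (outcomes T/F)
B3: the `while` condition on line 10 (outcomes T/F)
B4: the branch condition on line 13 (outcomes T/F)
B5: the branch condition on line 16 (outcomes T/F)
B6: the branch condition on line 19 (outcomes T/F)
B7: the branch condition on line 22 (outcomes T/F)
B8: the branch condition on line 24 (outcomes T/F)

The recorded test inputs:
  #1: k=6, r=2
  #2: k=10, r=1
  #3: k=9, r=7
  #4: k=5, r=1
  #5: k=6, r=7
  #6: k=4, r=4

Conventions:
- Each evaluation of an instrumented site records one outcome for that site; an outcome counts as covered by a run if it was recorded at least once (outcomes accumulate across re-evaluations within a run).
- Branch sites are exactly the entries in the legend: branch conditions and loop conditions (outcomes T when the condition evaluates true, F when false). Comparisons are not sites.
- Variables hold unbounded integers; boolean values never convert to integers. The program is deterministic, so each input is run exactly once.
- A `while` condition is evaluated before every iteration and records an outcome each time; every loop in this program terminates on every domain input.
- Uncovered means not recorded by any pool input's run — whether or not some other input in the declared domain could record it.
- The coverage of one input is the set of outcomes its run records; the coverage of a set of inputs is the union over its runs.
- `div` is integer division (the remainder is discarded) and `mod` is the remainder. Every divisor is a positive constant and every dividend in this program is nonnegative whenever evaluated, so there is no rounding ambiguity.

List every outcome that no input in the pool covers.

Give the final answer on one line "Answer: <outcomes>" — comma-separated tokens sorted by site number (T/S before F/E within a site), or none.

input #1 (k=6, r=2): events B1->F, B2->T, B2->T, B2->F, B3->T, B3->F, B4->T, B5->T, B6->F; covers B1=F, B2=T, B2=F, B3=T, B3=F, B4=T, B5=T, B6=F
input #2 (k=10, r=1): events B1->F, B2->T, B2->T, B2->T, B2->F, B3->T, B3->T, B3->F, B4->F, B5->F, B7->T; covers B1=F, B2=T, B2=F, B3=T, B3=F, B4=F, B5=F, B7=T
input #3 (k=9, r=7): events B1->T, B2->F, B3->T, B3->T, B3->F, B4->T, B5->F, B7->T; covers B1=T, B2=F, B3=T, B3=F, B4=T, B5=F, B7=T
input #4 (k=5, r=1): events B1->F, B2->T, B2->T, B2->T, B2->F, B3->F, B4->T, B5->F, B7->T; covers B1=F, B2=T, B2=F, B3=F, B4=T, B5=F, B7=T
input #5 (k=6, r=7): events B1->T, B2->F, B3->T, B3->F, B4->T, B5->T, B6->T; covers B1=T, B2=F, B3=T, B3=F, B4=T, B5=T, B6=T
input #6 (k=4, r=4): events B1->F, B2->F, B3->F, B4->T, B5->F, B7->T; covers B1=F, B2=F, B3=F, B4=T, B5=F, B7=T
union over the pool: B1=T, B1=F, B2=T, B2=F, B3=T, B3=F, B4=T, B4=F, B5=T, B5=F, B6=T, B6=F, B7=T
uncovered (3 of 16): B7=F, B8=T, B8=F

Answer: B7=F, B8=T, B8=F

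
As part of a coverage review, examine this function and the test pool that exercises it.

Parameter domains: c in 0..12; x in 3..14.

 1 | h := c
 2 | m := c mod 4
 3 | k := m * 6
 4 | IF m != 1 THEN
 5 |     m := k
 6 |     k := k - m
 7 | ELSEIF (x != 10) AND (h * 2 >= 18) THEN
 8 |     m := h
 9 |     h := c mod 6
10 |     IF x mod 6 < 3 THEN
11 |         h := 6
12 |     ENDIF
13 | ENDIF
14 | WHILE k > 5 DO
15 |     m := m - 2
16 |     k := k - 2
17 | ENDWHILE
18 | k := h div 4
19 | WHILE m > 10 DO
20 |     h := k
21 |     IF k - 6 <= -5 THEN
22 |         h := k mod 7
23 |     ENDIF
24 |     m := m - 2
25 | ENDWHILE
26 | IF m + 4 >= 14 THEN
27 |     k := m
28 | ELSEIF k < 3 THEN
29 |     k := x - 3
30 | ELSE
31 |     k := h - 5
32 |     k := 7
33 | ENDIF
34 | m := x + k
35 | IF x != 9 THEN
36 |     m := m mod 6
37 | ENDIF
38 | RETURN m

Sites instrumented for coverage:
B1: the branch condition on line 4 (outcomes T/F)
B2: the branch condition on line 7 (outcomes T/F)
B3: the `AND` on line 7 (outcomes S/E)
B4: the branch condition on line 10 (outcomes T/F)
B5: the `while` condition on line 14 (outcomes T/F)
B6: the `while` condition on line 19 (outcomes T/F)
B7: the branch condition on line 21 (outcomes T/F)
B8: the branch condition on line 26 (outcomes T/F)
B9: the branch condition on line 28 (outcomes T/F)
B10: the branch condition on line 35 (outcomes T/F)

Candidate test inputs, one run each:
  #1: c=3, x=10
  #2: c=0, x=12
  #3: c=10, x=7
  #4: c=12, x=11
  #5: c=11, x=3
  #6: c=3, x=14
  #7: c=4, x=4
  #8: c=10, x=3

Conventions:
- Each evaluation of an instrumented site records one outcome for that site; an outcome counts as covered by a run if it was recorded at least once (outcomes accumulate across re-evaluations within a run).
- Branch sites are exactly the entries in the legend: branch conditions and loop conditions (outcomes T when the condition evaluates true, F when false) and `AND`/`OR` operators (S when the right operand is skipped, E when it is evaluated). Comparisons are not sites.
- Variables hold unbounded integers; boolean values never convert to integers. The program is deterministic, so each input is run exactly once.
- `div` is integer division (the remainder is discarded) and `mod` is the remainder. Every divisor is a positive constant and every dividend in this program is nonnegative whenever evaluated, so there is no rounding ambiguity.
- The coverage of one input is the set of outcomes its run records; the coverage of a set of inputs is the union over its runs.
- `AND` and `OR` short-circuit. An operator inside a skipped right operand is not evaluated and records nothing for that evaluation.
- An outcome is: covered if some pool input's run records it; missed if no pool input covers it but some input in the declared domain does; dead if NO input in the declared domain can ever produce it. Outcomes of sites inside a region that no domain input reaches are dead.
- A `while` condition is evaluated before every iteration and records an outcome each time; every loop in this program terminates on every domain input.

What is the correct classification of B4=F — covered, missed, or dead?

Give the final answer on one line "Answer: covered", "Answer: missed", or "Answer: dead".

no pool input records B4=F
but domain input (c=9, x=3) does record it -> reachable, so missed

Answer: missed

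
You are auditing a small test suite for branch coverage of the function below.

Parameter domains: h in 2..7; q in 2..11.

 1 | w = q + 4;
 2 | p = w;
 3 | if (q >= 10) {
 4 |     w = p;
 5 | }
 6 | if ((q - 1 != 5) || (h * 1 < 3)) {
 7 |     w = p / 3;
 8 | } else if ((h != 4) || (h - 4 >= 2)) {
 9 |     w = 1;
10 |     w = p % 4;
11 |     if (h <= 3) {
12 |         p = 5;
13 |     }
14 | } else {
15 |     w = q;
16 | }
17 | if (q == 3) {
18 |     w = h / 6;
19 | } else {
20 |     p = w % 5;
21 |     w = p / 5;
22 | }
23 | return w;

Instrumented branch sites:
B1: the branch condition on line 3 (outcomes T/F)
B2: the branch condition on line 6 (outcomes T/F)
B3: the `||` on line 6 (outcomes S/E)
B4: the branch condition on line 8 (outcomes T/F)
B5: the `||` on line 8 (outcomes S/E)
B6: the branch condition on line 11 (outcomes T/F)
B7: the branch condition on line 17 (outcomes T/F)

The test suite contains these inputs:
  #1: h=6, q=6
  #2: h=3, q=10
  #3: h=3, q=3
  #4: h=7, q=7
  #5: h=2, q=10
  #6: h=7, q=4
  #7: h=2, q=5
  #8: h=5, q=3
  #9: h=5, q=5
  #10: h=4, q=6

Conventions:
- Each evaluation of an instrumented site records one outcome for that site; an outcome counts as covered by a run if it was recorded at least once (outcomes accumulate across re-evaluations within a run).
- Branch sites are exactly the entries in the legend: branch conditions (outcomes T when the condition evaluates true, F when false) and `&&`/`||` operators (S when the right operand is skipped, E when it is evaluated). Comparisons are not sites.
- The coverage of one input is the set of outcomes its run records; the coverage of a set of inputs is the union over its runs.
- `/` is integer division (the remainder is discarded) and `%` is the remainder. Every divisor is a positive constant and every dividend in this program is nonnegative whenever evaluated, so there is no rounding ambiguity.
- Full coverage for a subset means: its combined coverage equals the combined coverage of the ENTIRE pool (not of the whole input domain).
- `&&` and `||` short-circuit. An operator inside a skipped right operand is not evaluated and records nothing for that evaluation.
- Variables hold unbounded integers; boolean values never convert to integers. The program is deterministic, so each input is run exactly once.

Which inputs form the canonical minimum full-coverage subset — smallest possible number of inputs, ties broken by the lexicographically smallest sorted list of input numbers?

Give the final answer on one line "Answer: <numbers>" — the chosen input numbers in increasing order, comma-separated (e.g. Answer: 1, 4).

#1 (h=6, q=6) -> B1->F, B3->E, B2->F, B5->S, B4->T, B6->F, B7->F; covered: B1=F, B2=F, B3=E, B4=T, B5=S, B6=F, B7=F
#2 (h=3, q=10) -> B1->T, B3->S, B2->T, B7->F; covered: B1=T, B2=T, B3=S, B7=F
#3 (h=3, q=3) -> B1->F, B3->S, B2->T, B7->T; covered: B1=F, B2=T, B3=S, B7=T
#4 (h=7, q=7) -> B1->F, B3->S, B2->T, B7->F; covered: B1=F, B2=T, B3=S, B7=F
#5 (h=2, q=10) -> B1->T, B3->S, B2->T, B7->F; covered: B1=T, B2=T, B3=S, B7=F
#6 (h=7, q=4) -> B1->F, B3->S, B2->T, B7->F; covered: B1=F, B2=T, B3=S, B7=F
#7 (h=2, q=5) -> B1->F, B3->S, B2->T, B7->F; covered: B1=F, B2=T, B3=S, B7=F
#8 (h=5, q=3) -> B1->F, B3->S, B2->T, B7->T; covered: B1=F, B2=T, B3=S, B7=T
#9 (h=5, q=5) -> B1->F, B3->S, B2->T, B7->F; covered: B1=F, B2=T, B3=S, B7=F
#10 (h=4, q=6) -> B1->F, B3->E, B2->F, B5->E, B4->F, B7->F; covered: B1=F, B2=F, B3=E, B4=F, B5=E, B7=F
pool-wide coverage (13 outcomes): B1=T, B1=F, B2=T, B2=F, B3=S, B3=E, B4=T, B4=F, B5=S, B5=E, B6=F, B7=T, B7=F
every size-1 subset falls short of the 13 outcomes (best: 7/13)
every size-2 subset falls short of the 13 outcomes (best: 10/13)
every size-3 subset falls short of the 13 outcomes (best: 12/13)
at size 4, {1, 2, 3, 10} reaches all 13 outcomes; every lexicographically earlier size-4 subset fails

Answer: 1, 2, 3, 10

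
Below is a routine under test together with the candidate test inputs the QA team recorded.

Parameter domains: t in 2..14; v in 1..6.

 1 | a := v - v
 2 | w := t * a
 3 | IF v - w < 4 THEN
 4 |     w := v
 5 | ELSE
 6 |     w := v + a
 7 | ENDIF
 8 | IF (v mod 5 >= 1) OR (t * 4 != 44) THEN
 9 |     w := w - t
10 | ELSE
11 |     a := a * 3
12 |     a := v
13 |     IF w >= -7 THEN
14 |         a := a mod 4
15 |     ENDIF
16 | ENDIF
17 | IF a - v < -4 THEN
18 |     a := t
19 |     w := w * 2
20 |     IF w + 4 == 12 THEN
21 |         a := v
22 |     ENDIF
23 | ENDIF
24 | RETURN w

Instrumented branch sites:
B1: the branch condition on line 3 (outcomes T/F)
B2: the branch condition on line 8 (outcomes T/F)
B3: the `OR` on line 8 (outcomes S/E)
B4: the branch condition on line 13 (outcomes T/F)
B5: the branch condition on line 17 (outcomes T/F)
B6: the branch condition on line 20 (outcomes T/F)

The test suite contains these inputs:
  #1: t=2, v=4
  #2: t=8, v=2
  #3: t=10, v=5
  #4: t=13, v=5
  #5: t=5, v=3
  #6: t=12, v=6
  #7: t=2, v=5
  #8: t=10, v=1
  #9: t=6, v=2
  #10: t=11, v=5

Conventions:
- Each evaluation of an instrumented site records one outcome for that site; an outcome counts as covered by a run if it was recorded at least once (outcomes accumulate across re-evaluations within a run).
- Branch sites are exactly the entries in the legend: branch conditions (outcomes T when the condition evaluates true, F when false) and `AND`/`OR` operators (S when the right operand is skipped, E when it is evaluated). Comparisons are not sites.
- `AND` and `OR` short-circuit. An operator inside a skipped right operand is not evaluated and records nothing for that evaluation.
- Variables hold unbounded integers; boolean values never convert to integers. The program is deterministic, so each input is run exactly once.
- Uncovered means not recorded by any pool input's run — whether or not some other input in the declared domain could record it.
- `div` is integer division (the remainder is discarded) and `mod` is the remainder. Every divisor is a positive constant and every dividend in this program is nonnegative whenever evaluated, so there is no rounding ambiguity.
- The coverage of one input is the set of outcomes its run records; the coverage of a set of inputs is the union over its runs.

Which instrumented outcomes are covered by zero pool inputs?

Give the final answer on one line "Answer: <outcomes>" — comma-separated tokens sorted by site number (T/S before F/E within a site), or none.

run #1 (t=2, v=4) runs B1->F, B3->S, B2->T, B5->F; records B1=F, B2=T, B3=S, B5=F
run #2 (t=8, v=2) runs B1->T, B3->S, B2->T, B5->F; records B1=T, B2=T, B3=S, B5=F
run #3 (t=10, v=5) runs B1->F, B3->E, B2->T, B5->T, B6->F; records B1=F, B2=T, B3=E, B5=T, B6=F
run #4 (t=13, v=5) runs B1->F, B3->E, B2->T, B5->T, B6->F; records B1=F, B2=T, B3=E, B5=T, B6=F
run #5 (t=5, v=3) runs B1->T, B3->S, B2->T, B5->F; records B1=T, B2=T, B3=S, B5=F
run #6 (t=12, v=6) runs B1->F, B3->S, B2->T, B5->T, B6->F; records B1=F, B2=T, B3=S, B5=T, B6=F
run #7 (t=2, v=5) runs B1->F, B3->E, B2->T, B5->T, B6->F; records B1=F, B2=T, B3=E, B5=T, B6=F
run #8 (t=10, v=1) runs B1->T, B3->S, B2->T, B5->F; records B1=T, B2=T, B3=S, B5=F
run #9 (t=6, v=2) runs B1->T, B3->S, B2->T, B5->F; records B1=T, B2=T, B3=S, B5=F
run #10 (t=11, v=5) runs B1->F, B3->E, B2->F, B4->T, B5->F; records B1=F, B2=F, B3=E, B4=T, B5=F
union over the pool: B1=T, B1=F, B2=T, B2=F, B3=S, B3=E, B4=T, B5=T, B5=F, B6=F
uncovered (2 of 12): B4=F, B6=T

Answer: B4=F, B6=T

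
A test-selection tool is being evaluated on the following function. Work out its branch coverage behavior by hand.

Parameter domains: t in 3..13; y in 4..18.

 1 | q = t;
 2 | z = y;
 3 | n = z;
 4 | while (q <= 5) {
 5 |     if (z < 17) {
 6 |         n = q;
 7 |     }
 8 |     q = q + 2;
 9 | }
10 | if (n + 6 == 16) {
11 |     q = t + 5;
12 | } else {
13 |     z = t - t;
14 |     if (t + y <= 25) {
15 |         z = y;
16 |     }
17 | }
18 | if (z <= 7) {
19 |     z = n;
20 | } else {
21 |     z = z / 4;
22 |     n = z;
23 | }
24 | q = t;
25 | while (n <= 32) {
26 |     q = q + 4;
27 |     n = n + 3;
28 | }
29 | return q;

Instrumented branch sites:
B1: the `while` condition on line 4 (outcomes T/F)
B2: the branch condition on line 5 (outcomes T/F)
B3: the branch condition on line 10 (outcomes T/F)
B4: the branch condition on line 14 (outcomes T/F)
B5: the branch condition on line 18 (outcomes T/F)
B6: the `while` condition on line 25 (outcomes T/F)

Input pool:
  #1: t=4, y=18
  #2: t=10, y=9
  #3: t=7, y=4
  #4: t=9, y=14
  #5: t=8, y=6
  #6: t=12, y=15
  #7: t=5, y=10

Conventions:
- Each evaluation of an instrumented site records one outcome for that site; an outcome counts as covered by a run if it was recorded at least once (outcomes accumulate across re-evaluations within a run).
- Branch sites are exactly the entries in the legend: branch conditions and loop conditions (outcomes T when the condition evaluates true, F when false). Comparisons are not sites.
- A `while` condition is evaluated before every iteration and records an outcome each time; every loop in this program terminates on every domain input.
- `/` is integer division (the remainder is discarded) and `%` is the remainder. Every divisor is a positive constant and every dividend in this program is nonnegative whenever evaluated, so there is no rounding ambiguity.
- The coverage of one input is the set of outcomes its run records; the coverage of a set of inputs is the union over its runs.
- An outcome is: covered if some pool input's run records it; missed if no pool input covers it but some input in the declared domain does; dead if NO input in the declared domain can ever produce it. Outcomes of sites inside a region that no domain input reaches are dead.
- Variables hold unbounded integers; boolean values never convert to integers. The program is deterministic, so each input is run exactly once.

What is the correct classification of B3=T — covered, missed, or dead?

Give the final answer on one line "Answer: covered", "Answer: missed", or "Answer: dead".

no pool input records B3=T
but domain input (t=6, y=10) does record it -> reachable, so missed

Answer: missed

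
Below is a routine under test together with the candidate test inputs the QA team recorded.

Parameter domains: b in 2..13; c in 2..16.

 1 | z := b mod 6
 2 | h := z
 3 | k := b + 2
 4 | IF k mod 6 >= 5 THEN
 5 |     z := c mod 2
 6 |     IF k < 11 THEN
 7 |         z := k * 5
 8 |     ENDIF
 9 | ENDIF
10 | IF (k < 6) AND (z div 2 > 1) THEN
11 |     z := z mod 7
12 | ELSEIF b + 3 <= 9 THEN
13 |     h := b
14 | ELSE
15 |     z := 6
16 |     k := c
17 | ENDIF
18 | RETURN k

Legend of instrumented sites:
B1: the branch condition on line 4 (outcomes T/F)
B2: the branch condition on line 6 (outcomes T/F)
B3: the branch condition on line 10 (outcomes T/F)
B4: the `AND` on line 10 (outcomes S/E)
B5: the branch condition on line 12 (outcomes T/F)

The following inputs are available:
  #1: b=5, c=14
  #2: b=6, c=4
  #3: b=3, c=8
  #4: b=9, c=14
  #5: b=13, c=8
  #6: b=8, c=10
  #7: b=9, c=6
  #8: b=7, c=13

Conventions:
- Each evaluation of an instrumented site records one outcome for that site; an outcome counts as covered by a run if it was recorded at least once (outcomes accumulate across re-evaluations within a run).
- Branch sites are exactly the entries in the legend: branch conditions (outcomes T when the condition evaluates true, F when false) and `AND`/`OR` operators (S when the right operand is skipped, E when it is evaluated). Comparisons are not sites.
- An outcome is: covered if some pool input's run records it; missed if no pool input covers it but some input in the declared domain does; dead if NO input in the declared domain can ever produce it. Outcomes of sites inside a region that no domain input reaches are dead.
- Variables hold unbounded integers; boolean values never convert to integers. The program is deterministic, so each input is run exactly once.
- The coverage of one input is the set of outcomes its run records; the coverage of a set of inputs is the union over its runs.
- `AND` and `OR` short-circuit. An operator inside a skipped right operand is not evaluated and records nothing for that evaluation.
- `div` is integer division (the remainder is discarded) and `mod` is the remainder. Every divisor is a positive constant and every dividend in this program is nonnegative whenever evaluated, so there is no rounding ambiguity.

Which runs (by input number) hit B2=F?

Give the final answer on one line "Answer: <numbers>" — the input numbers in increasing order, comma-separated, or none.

input #1 (b=5, c=14): misses B2=F
input #2 (b=6, c=4): misses B2=F
input #3 (b=3, c=8): misses B2=F
input #4 (b=9, c=14): covers B2=F
input #5 (b=13, c=8): misses B2=F
input #6 (b=8, c=10): misses B2=F
input #7 (b=9, c=6): covers B2=F
input #8 (b=7, c=13): misses B2=F

Answer: 4, 7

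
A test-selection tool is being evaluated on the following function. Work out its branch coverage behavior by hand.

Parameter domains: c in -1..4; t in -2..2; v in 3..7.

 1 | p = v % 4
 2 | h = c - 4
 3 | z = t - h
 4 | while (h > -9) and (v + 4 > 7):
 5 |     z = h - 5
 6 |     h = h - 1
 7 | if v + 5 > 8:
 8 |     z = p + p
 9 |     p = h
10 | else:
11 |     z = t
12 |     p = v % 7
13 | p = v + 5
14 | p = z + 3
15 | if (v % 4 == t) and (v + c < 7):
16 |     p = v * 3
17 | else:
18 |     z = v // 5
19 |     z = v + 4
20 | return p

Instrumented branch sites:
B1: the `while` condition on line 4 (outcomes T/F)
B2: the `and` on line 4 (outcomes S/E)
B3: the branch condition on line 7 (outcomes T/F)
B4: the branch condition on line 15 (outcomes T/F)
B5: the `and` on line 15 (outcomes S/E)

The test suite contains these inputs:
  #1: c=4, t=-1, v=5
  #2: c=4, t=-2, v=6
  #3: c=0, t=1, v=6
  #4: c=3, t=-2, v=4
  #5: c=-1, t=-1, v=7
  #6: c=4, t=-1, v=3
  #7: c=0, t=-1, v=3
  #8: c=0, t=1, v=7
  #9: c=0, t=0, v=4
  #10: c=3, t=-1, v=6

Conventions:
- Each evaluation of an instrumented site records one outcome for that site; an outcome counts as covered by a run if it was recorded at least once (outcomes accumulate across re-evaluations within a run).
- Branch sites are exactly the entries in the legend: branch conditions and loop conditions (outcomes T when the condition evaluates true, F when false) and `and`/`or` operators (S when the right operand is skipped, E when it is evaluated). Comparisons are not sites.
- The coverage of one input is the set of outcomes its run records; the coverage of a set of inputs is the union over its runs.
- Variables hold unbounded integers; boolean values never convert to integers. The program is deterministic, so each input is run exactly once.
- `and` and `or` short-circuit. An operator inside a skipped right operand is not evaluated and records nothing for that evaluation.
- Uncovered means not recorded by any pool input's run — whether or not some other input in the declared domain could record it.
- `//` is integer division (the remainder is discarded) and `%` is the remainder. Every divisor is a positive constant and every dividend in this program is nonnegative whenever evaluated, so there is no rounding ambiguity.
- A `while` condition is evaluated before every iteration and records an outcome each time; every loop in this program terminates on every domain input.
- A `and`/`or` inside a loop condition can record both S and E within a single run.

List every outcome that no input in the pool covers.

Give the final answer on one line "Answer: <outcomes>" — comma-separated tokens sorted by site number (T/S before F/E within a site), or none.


#1 (c=4, t=-1, v=5) -> B2->E, B1->T, B2->E, B1->T, B2->E, B1->T, B2->E, B1->T, B2->E, B1->T, B2->E, B1->T, B2->E, B1->T, ...; covered: B1=T, B1=F, B2=S, B2=E, B3=T, B4=F, B5=S
#2 (c=4, t=-2, v=6) -> B2->E, B1->T, B2->E, B1->T, B2->E, B1->T, B2->E, B1->T, B2->E, B1->T, B2->E, B1->T, B2->E, B1->T, ...; covered: B1=T, B1=F, B2=S, B2=E, B3=T, B4=F, B5=S
#3 (c=0, t=1, v=6) -> B2->E, B1->T, B2->E, B1->T, B2->E, B1->T, B2->E, B1->T, B2->E, B1->T, B2->S, B1->F, B3->T, B5->S, ...; covered: B1=T, B1=F, B2=S, B2=E, B3=T, B4=F, B5=S
#4 (c=3, t=-2, v=4) -> B2->E, B1->T, B2->E, B1->T, B2->E, B1->T, B2->E, B1->T, B2->E, B1->T, B2->E, B1->T, B2->E, B1->T, ...; covered: B1=T, B1=F, B2=S, B2=E, B3=T, B4=F, B5=S
#5 (c=-1, t=-1, v=7) -> B2->E, B1->T, B2->E, B1->T, B2->E, B1->T, B2->E, B1->T, B2->S, B1->F, B3->T, B5->S, B4->F; covered: B1=T, B1=F, B2=S, B2=E, B3=T, B4=F, B5=S
#6 (c=4, t=-1, v=3) -> B2->E, B1->F, B3->F, B5->S, B4->F; covered: B1=F, B2=E, B3=F, B4=F, B5=S
#7 (c=0, t=-1, v=3) -> B2->E, B1->F, B3->F, B5->S, B4->F; covered: B1=F, B2=E, B3=F, B4=F, B5=S
#8 (c=0, t=1, v=7) -> B2->E, B1->T, B2->E, B1->T, B2->E, B1->T, B2->E, B1->T, B2->E, B1->T, B2->S, B1->F, B3->T, B5->S, ...; covered: B1=T, B1=F, B2=S, B2=E, B3=T, B4=F, B5=S
#9 (c=0, t=0, v=4) -> B2->E, B1->T, B2->E, B1->T, B2->E, B1->T, B2->E, B1->T, B2->E, B1->T, B2->S, B1->F, B3->T, B5->E, ...; covered: B1=T, B1=F, B2=S, B2=E, B3=T, B4=T, B5=E
#10 (c=3, t=-1, v=6) -> B2->E, B1->T, B2->E, B1->T, B2->E, B1->T, B2->E, B1->T, B2->E, B1->T, B2->E, B1->T, B2->E, B1->T, ...; covered: B1=T, B1=F, B2=S, B2=E, B3=T, B4=F, B5=S
union over the pool: B1=T, B1=F, B2=S, B2=E, B3=T, B3=F, B4=T, B4=F, B5=S, B5=E
uncovered (0 of 10): none
Answer: none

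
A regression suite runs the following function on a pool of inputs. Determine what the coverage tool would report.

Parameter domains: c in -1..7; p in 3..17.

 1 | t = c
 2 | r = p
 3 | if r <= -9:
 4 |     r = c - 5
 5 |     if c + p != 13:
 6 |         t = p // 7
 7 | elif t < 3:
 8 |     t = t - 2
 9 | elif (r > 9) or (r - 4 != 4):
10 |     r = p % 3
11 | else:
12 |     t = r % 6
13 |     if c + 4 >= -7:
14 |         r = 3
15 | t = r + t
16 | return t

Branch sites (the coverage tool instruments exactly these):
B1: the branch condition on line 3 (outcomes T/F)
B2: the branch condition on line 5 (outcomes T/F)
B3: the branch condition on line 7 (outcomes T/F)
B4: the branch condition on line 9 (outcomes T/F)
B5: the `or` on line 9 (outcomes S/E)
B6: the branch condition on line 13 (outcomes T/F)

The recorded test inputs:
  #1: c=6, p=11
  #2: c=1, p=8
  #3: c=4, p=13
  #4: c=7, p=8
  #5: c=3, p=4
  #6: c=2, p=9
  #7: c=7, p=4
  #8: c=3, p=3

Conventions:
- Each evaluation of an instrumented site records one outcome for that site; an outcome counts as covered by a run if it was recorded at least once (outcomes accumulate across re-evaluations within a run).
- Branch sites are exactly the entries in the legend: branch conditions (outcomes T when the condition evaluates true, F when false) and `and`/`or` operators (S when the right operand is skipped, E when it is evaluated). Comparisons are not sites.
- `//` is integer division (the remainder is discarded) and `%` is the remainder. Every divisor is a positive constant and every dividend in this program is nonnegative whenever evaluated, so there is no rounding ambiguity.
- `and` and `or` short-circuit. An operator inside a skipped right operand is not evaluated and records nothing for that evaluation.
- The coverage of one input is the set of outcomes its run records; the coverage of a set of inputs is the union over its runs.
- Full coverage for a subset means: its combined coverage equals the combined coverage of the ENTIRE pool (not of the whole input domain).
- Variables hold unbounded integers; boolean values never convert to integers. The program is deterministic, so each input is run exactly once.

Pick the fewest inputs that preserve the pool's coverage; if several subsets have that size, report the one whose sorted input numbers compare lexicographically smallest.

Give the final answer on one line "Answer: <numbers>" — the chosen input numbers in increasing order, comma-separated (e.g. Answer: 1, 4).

run #1 (c=6, p=11) records B1=F, B3=F, B4=T, B5=S
run #2 (c=1, p=8) records B1=F, B3=T
run #3 (c=4, p=13) records B1=F, B3=F, B4=T, B5=S
run #4 (c=7, p=8) records B1=F, B3=F, B4=F, B5=E, B6=T
run #5 (c=3, p=4) records B1=F, B3=F, B4=T, B5=E
run #6 (c=2, p=9) records B1=F, B3=T
run #7 (c=7, p=4) records B1=F, B3=F, B4=T, B5=E
run #8 (c=3, p=3) records B1=F, B3=F, B4=T, B5=E
pool-wide coverage (8 outcomes): B1=F, B3=T, B3=F, B4=T, B4=F, B5=S, B5=E, B6=T
checked all size-1 subsets: none covers 8 outcomes (max 5/8)
checked all size-2 subsets: none covers 8 outcomes (max 7/8)
inputs {1, 2, 4} (size 3) cover everything; no size-3 subset with a lexicographically smaller index list covers all 8

Answer: 1, 2, 4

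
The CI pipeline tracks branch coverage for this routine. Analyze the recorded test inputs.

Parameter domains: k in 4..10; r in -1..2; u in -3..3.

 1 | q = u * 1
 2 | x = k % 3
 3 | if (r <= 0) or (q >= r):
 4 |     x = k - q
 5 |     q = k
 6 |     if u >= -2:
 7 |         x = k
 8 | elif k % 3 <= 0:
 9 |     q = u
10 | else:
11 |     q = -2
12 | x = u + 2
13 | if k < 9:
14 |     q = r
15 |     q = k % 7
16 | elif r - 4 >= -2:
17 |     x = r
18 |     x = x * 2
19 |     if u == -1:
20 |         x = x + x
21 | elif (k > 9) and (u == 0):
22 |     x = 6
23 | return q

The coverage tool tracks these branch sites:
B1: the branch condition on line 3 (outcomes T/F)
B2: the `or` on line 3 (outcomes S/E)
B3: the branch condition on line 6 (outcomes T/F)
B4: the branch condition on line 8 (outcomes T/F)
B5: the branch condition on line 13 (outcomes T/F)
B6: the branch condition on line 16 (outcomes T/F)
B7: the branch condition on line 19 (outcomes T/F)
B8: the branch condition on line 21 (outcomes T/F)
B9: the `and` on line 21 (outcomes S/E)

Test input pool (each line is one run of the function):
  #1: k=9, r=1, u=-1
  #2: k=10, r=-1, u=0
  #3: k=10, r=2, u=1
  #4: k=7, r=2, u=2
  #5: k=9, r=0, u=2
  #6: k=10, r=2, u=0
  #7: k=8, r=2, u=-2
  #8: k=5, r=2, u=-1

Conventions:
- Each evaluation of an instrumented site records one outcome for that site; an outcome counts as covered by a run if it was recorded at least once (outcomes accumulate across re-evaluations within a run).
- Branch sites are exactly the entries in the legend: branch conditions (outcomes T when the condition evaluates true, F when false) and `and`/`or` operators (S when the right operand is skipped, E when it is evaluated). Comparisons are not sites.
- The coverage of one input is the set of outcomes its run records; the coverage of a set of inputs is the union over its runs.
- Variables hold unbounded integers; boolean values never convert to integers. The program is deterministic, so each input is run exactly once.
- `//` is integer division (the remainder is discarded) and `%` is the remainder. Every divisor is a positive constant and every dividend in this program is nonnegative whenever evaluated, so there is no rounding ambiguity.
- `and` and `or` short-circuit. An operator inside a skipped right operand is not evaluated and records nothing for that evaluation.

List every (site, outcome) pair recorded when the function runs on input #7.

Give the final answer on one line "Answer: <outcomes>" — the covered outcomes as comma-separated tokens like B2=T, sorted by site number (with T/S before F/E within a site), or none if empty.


Running input #7 (k=8, r=2, u=-2), event by event:
  B2->E, B1->F, B4->F, B5->T
as a set, this run covers: B1=F, B2=E, B4=F, B5=T
Answer: B1=F, B2=E, B4=F, B5=T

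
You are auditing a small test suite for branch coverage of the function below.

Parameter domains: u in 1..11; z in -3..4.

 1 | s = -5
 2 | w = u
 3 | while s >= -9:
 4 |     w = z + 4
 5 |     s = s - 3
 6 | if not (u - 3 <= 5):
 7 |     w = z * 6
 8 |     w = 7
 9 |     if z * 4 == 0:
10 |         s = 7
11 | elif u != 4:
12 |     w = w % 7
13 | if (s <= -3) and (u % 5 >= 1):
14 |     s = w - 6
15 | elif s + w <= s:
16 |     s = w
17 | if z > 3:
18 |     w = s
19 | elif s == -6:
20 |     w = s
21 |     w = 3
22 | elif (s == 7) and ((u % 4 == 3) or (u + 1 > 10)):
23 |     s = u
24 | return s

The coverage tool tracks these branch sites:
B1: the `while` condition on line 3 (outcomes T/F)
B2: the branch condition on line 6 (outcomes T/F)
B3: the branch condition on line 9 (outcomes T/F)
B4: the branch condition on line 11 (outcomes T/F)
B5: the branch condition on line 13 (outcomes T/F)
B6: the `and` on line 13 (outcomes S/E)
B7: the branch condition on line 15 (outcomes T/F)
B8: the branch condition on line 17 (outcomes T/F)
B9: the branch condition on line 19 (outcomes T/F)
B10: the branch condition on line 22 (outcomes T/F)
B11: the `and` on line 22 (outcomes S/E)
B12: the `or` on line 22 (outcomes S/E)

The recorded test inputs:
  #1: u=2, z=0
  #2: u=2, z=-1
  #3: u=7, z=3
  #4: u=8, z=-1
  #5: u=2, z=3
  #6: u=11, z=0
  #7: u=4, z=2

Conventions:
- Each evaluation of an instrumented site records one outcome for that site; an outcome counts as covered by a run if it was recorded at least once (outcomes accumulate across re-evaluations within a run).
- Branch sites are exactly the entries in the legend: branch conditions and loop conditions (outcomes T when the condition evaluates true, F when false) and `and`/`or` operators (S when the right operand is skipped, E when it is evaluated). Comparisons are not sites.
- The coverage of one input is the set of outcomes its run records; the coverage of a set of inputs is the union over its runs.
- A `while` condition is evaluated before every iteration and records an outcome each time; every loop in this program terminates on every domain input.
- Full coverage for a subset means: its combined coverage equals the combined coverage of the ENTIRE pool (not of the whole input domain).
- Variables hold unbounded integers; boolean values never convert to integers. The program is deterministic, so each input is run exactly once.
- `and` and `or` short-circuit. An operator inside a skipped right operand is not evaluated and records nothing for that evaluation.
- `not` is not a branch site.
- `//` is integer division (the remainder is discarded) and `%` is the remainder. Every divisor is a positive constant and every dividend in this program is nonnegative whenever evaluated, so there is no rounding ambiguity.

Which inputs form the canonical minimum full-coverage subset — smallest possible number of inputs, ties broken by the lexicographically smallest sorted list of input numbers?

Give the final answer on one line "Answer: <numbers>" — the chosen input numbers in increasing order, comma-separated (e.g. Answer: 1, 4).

input #1, u=2, z=0: events B1->T, B1->T, B1->F, B2->F, B4->T, B6->E, B5->T, B8->F, B9->F, B11->S, B10->F; outcomes B1=T, B1=F, B2=F, B4=T, B5=T, B6=E, B8=F, B9=F, B10=F, B11=S
input #2, u=2, z=-1: events B1->T, B1->T, B1->F, B2->F, B4->T, B6->E, B5->T, B8->F, B9->F, B11->S, B10->F; outcomes B1=T, B1=F, B2=F, B4=T, B5=T, B6=E, B8=F, B9=F, B10=F, B11=S
input #3, u=7, z=3: events B1->T, B1->T, B1->F, B2->F, B4->T, B6->E, B5->T, B8->F, B9->T; outcomes B1=T, B1=F, B2=F, B4=T, B5=T, B6=E, B8=F, B9=T
input #4, u=8, z=-1: events B1->T, B1->T, B1->F, B2->F, B4->T, B6->E, B5->T, B8->F, B9->F, B11->S, B10->F; outcomes B1=T, B1=F, B2=F, B4=T, B5=T, B6=E, B8=F, B9=F, B10=F, B11=S
input #5, u=2, z=3: events B1->T, B1->T, B1->F, B2->F, B4->T, B6->E, B5->T, B8->F, B9->T; outcomes B1=T, B1=F, B2=F, B4=T, B5=T, B6=E, B8=F, B9=T
input #6, u=11, z=0: events B1->T, B1->T, B1->F, B2->T, B3->T, B6->S, B5->F, B7->F, B8->F, B9->F, B11->E, B12->S, B10->T; outcomes B1=T, B1=F, B2=T, B3=T, B5=F, B6=S, B7=F, B8=F, B9=F, B10=T, B11=E, B12=S
input #7, u=4, z=2: events B1->T, B1->T, B1->F, B2->F, B4->F, B6->E, B5->T, B8->F, B9->F, B11->S, B10->F; outcomes B1=T, B1=F, B2=F, B4=F, B5=T, B6=E, B8=F, B9=F, B10=F, B11=S
union over all inputs: B1=T, B1=F, B2=T, B2=F, B3=T, B4=T, B4=F, B5=T, B5=F, B6=S, B6=E, B7=F, B8=F, B9=T, B9=F, B10=T, B10=F, B11=S, B11=E, B12=S (20 outcomes)
every size-1 subset falls short of the 20 outcomes (best: 12/20)
every size-2 subset falls short of the 20 outcomes (best: 18/20)
at size 3, {3, 6, 7} reaches all 20 outcomes; every lexicographically earlier size-3 subset fails

Answer: 3, 6, 7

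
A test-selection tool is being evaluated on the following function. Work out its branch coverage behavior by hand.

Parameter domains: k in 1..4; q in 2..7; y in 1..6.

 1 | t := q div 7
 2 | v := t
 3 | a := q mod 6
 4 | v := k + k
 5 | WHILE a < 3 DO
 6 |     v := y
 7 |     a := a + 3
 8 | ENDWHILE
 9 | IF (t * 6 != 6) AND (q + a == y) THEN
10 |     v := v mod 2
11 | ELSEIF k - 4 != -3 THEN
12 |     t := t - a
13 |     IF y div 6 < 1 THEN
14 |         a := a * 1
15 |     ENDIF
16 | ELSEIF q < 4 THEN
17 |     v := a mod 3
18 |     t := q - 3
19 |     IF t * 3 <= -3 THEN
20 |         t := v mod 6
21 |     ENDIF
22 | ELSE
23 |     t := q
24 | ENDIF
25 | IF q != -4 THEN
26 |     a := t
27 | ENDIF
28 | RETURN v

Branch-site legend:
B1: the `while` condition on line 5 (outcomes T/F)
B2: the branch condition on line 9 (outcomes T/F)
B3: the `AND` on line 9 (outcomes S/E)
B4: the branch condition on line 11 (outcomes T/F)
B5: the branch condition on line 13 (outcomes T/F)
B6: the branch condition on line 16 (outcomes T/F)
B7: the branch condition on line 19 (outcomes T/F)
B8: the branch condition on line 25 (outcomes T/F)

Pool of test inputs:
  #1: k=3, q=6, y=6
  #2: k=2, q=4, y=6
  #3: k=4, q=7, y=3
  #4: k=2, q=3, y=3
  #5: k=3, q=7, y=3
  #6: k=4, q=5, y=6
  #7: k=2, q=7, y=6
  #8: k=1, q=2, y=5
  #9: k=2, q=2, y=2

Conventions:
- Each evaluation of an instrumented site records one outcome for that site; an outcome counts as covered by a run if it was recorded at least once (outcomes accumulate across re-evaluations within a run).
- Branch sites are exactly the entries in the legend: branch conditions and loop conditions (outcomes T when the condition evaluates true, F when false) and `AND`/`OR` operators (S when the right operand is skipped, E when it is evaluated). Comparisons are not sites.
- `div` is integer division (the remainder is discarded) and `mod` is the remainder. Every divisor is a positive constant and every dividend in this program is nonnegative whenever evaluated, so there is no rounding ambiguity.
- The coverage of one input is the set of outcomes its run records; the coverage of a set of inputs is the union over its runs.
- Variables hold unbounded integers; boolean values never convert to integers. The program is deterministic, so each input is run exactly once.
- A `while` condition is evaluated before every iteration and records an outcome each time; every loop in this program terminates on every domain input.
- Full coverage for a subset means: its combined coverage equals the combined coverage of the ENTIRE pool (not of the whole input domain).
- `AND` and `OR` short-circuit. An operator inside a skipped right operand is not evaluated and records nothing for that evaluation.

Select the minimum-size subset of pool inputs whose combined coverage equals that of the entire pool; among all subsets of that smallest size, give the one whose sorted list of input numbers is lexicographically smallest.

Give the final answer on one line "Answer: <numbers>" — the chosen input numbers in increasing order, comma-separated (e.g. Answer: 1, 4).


run #1 (k=3, q=6, y=6) runs B1->T, B1->F, B3->E, B2->F, B4->T, B5->F, B8->T; records B1=T, B1=F, B2=F, B3=E, B4=T, B5=F, B8=T
run #2 (k=2, q=4, y=6) runs B1->F, B3->E, B2->F, B4->T, B5->F, B8->T; records B1=F, B2=F, B3=E, B4=T, B5=F, B8=T
run #3 (k=4, q=7, y=3) runs B1->T, B1->F, B3->S, B2->F, B4->T, B5->T, B8->T; records B1=T, B1=F, B2=F, B3=S, B4=T, B5=T, B8=T
run #4 (k=2, q=3, y=3) runs B1->F, B3->E, B2->F, B4->T, B5->T, B8->T; records B1=F, B2=F, B3=E, B4=T, B5=T, B8=T
run #5 (k=3, q=7, y=3) runs B1->T, B1->F, B3->S, B2->F, B4->T, B5->T, B8->T; records B1=T, B1=F, B2=F, B3=S, B4=T, B5=T, B8=T
run #6 (k=4, q=5, y=6) runs B1->F, B3->E, B2->F, B4->T, B5->F, B8->T; records B1=F, B2=F, B3=E, B4=T, B5=F, B8=T
run #7 (k=2, q=7, y=6) runs B1->T, B1->F, B3->S, B2->F, B4->T, B5->F, B8->T; records B1=T, B1=F, B2=F, B3=S, B4=T, B5=F, B8=T
run #8 (k=1, q=2, y=5) runs B1->T, B1->F, B3->E, B2->F, B4->F, B6->T, B7->T, B8->T; records B1=T, B1=F, B2=F, B3=E, B4=F, B6=T, B7=T, B8=T
run #9 (k=2, q=2, y=2) runs B1->T, B1->F, B3->E, B2->F, B4->T, B5->T, B8->T; records B1=T, B1=F, B2=F, B3=E, B4=T, B5=T, B8=T
pool-wide coverage (12 outcomes): B1=T, B1=F, B2=F, B3=S, B3=E, B4=T, B4=F, B5=T, B5=F, B6=T, B7=T, B8=T
checked all size-1 subsets: none covers 12 outcomes (max 8/12)
checked all size-2 subsets: none covers 12 outcomes (max 11/12)
the canonical winner is {1, 3, 8}: size 3, full 12-outcome coverage, earliest index list among size-3 covers
Answer: 1, 3, 8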